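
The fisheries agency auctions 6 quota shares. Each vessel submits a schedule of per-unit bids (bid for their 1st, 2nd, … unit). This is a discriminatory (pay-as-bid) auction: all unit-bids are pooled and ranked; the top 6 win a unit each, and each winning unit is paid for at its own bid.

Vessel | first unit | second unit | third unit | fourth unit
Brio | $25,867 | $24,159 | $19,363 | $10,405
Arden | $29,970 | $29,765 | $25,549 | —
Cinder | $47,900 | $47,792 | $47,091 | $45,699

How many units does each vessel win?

Arden 2, Cinder 4

Merging the schedules and taking the best 6: 47,900 (Cinder-1), 47,792 (Cinder-2), 47,091 (Cinder-3), 45,699 (Cinder-4), 29,970 (Arden-1), 29,765 (Arden-2)
Next rejected bid: $25,867 (not a price — pay-as-bid).
Allocation: Arden 2, Cinder 4.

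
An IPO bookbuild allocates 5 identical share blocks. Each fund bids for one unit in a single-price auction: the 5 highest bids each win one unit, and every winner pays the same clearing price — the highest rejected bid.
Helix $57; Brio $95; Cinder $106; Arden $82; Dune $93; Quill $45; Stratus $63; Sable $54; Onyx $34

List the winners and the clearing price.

Sorting: 106 (Cinder), 95 (Brio), 93 (Dune), 82 (Arden), 63 (Stratus), 57 (Helix), 54 (Sable), …
The 5 highest are Cinder, Brio, Dune, Arden, Stratus.
Highest unsuccessful bid: $57 → clearing price.

Cinder, Brio, Dune, Arden, Stratus; each pays $57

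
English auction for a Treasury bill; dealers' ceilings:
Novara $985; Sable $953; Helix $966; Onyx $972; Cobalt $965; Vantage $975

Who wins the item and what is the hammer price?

Ascending (English) auction: the price rises until one bidder remains; the winner pays the price at which the last rival dropped out.
Limits ranked: 985 (Novara) > 975 (Vantage) > 972 (Onyx) > 966 (Helix) > 965 (Cobalt) > 953 (Sable)
Once the price passes $975, only Novara is left; the hammer falls at Vantage's limit of $975.

Novara wins at $975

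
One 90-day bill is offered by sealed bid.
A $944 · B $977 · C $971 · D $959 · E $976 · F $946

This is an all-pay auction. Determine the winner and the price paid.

B pays $977

All-pay auction: the highest bidder wins the item, but every bidder pays their own bid.
Bids ranked: 977 (B) > 976 (E) > 971 (C) > 959 (D) > 946 (F) > 944 (A)
B wins with the top bid; all bids are sunk regardless.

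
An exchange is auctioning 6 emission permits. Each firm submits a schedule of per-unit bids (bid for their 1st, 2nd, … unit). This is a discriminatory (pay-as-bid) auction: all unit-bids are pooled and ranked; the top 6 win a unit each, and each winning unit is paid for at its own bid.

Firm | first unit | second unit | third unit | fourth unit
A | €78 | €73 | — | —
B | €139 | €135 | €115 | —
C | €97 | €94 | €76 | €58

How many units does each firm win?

Merging the schedules and taking the best 6: 139 (B-1), 135 (B-2), 115 (B-3), 97 (C-1), 94 (C-2), 78 (A-1)
Next rejected bid: €76 (not a price — pay-as-bid).
Allocation: A 1, B 3, C 2.

A 1, B 3, C 2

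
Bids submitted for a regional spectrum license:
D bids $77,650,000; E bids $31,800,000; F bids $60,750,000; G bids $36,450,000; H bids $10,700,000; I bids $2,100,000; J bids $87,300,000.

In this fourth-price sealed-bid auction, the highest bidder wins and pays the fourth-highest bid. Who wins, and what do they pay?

Rule: the highest bidder wins and pays the fourth-highest bid.
Sorting bids: 87,300,000 (J) > 77,650,000 (D) > 60,750,000 (F) > 36,450,000 (G) > 31,800,000 (E) > 10,700,000 (H) > …
J is highest; pays the fourth-highest bid, $36,450,000.

J pays $36,450,000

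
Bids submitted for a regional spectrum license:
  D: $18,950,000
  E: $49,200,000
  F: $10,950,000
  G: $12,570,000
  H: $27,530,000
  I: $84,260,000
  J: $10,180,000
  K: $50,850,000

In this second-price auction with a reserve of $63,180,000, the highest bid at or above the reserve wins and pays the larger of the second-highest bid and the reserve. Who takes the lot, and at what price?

I pays $63,180,000

Bids ranked: 84,260,000 (I) > 50,850,000 (K) > 49,200,000 (E) > 27,530,000 (H) > 18,950,000 (D) > 12,570,000 (G) > …
I has the top bid at or above the reserve ($84,260,000).
max(second-highest $50,850,000, reserve $63,180,000) = $63,180,000.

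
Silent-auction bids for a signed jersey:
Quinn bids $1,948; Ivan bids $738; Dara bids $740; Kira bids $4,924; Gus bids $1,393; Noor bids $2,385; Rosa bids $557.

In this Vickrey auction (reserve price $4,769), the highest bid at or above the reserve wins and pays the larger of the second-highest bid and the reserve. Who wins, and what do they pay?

Kira pays $4,769

Rule: the highest bid at or above the reserve wins and pays the larger of the second-highest bid and the reserve.
Sorting bids: 4,924 (Kira) > 2,385 (Noor) > 1,948 (Quinn) > 1,393 (Gus) > 740 (Dara) > 738 (Ivan) > …
Kira has the top bid at or above the reserve ($4,924).
max(second-highest $2,385, reserve $4,769) = $4,769.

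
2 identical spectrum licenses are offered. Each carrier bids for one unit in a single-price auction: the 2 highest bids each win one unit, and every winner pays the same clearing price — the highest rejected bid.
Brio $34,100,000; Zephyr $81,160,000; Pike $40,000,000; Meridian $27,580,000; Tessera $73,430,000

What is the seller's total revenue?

Total revenue: $80,000,000

Sorting: 81,160,000 (Zephyr), 73,430,000 (Tessera), 40,000,000 (Pike), 34,100,000 (Brio), …
Winners (2 units): Zephyr, Tessera.
Clearing price = highest rejected bid = $40,000,000.
Total revenue = 2 × $40,000,000 = $80,000,000.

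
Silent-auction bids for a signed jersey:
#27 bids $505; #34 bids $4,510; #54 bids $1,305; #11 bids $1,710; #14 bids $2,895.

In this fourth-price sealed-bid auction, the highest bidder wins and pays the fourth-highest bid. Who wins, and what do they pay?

#34 pays $1,305

Fourth-price sealed-bid auction: the highest bidder wins and pays the fourth-highest bid.
Bids ranked: 4,510 (#34) > 2,895 (#14) > 1,710 (#11) > 1,305 (#54) > 505 (#27)
#34 is highest; pays the fourth-highest bid, $1,305.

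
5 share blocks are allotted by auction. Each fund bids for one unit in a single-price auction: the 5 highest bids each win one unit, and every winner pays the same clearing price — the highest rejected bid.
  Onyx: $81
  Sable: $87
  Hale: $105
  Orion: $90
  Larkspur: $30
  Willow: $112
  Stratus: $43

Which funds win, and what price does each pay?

Willow, Hale, Orion, Sable, Onyx; each pays $43

Ordering the bids: 112 (Willow), 105 (Hale), 90 (Orion), 87 (Sable), 81 (Onyx), 43 (Stratus), 30 (Larkspur)
Top 5: Willow, Hale, Orion, Sable, Onyx.
Clearing price = highest rejected bid = $43.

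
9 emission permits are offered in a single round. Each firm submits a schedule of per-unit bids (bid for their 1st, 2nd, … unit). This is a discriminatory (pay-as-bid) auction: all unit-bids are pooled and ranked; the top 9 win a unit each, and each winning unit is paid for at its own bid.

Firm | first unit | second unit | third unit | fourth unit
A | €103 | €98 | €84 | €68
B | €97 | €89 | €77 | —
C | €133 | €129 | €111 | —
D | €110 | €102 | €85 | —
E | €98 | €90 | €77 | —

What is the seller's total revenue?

Total revenue: €981

Pooled unit-bids ranked (top 9): 133 (C-1), 129 (C-2), 111 (C-3), 110 (D-1), 103 (A-1), 102 (D-2), 98 (A-2), 98 (E-1), 97 (B-1)
Next rejected bid: €90 (not a price — pay-as-bid).
Each winning unit pays its own bid.
Revenue = 133 + 129 + 111 + 110 + 103 + 102 + 98 + 98 + 97 = €981.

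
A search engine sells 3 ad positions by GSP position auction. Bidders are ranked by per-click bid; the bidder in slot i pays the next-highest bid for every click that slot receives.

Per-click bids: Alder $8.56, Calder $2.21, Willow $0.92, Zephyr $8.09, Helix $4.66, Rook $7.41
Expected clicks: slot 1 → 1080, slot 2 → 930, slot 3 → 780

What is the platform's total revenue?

Total revenue: $19263.30

Ranked by bid: $8.56 (Alder) > $8.09 (Zephyr) > $7.41 (Rook) > $4.66 (Helix) > …
Slot 1: Alder pays $8.09 × 1080 = $8737.20
Slot 2: Zephyr pays $7.41 × 930 = $6891.30
Slot 3: Rook pays $4.66 × 780 = $3634.80
Total = $19263.30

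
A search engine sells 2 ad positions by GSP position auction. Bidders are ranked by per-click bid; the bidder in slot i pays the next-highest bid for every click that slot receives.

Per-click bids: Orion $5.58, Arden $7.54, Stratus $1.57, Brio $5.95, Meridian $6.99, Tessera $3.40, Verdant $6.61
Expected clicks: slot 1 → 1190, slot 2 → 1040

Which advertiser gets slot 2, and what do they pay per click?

Per-click bids in order: $7.54 (Arden) > $6.99 (Meridian) > $6.61 (Verdant) > …
Slot 2 goes to the second-ranked bidder, Meridian, who pays the next bid down: $6.61/click.

Meridian; $6.61 per click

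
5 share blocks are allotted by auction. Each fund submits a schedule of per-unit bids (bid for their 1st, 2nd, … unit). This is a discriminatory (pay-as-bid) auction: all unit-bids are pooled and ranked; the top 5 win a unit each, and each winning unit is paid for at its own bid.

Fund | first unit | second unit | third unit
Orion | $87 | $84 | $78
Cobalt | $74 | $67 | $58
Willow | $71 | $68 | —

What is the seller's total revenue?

Total revenue: $394

Merging the schedules and taking the best 5: 87 (Orion-1), 84 (Orion-2), 78 (Orion-3), 74 (Cobalt-1), 71 (Willow-1)
Next rejected bid: $68 (not a price — pay-as-bid).
Each winning unit pays its own bid.
Revenue = 87 + 84 + 78 + 74 + 71 = $394.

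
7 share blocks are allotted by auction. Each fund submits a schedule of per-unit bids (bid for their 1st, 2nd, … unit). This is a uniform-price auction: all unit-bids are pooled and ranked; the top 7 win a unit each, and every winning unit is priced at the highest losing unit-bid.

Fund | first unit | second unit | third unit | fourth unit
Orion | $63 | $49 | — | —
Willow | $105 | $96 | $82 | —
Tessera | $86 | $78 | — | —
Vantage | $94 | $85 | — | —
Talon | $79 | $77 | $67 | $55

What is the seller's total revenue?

Merging the schedules and taking the best 7: 105 (Willow-1), 96 (Willow-2), 94 (Vantage-1), 86 (Tessera-1), 85 (Vantage-2), 82 (Willow-3), 79 (Talon-1)
Highest rejected unit-bid = $78.
Allocation: Talon 1, Tessera 1, Vantage 2, Willow 3. Every unit priced at $78.
Revenue = 7 × 78 = $546.

Total revenue: $546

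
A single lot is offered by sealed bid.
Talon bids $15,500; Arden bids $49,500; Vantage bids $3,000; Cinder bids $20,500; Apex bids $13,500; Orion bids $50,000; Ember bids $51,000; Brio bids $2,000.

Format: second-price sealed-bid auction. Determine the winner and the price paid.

Bids ranked: 51,000 (Ember) > 50,000 (Orion) > 49,500 (Arden) > 20,500 (Cinder) > 15,500 (Talon) > 13,500 (Apex) > …
Second-price: Ember pays Orion's bid of $50,000.

Ember pays $50,000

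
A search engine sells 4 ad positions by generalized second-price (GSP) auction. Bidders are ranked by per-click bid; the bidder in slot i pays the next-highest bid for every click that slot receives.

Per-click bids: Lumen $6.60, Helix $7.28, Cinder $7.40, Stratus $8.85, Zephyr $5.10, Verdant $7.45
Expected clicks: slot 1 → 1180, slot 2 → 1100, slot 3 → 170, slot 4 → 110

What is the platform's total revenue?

Total revenue: $18894.60

Ranked by bid: $8.85 (Stratus) > $7.45 (Verdant) > $7.40 (Cinder) > $7.28 (Helix) > $6.60 (Lumen) > …
Slot 1: Stratus pays $7.45 × 1180 = $8791.00
Slot 2: Verdant pays $7.40 × 1100 = $8140.00
Slot 3: Cinder pays $7.28 × 170 = $1237.60
Slot 4: Helix pays $6.60 × 110 = $726.00
Total = $18894.60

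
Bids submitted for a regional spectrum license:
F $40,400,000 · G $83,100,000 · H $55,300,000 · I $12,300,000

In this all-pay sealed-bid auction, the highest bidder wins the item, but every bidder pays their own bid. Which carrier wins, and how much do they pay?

Rule: the highest bidder wins the item, but every bidder pays their own bid.
Bids in order: 83,100,000 (G) > 55,300,000 (H) > 40,400,000 (F) > 12,300,000 (I)
G wins with the top bid; all bids are sunk regardless.

G pays $83,100,000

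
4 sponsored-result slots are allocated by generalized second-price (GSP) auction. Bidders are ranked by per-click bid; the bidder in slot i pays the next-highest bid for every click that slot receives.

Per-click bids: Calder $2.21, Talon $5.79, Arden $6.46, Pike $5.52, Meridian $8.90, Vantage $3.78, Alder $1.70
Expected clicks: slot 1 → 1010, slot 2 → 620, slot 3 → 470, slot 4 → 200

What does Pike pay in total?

Ranked by bid: $8.90 (Meridian) > $6.46 (Arden) > $5.79 (Talon) > $5.52 (Pike) > $3.78 (Vantage) > …
Pike holds slot 4 → pays next bid $3.78 × 200 clicks = $756.00.

Pike pays $756.00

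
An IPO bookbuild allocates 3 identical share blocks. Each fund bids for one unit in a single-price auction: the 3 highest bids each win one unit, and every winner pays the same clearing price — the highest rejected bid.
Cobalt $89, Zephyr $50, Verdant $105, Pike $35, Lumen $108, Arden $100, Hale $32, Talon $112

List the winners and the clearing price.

Talon, Lumen, Verdant; each pays $100

Sorting: 112 (Talon), 108 (Lumen), 105 (Verdant), 100 (Arden), 89 (Cobalt), …
The 3 highest are Talon, Lumen, Verdant.
First losing bid is Arden's $100, which sets the uniform price.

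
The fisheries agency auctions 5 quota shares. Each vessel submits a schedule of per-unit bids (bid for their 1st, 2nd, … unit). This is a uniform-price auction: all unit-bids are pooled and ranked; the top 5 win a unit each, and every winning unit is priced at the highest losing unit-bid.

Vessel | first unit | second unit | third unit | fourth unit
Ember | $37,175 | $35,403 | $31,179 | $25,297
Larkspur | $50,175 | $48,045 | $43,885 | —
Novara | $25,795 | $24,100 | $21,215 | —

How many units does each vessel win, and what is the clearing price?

All unit-bids, highest first — top 5: 50,175 (Larkspur-1), 48,045 (Larkspur-2), 43,885 (Larkspur-3), 37,175 (Ember-1), 35,403 (Ember-2)
The (k+1)-th unit-bid is $31,179.
Allocation: Ember 2, Larkspur 3.

Ember 2, Larkspur 3; clearing price $31,179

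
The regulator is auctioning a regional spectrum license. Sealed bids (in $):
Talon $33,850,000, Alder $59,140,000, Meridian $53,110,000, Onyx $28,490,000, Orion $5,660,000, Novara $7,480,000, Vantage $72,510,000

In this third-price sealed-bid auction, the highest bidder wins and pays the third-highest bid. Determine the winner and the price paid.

Vantage pays $53,110,000

Rule: the highest bidder wins and pays the third-highest bid.
Bids ranked: 72,510,000 (Vantage) > 59,140,000 (Alder) > 53,110,000 (Meridian) > 33,850,000 (Talon) > 28,490,000 (Onyx) > 7,480,000 (Novara) > …
Vantage is highest; pays the third-highest bid, $53,110,000.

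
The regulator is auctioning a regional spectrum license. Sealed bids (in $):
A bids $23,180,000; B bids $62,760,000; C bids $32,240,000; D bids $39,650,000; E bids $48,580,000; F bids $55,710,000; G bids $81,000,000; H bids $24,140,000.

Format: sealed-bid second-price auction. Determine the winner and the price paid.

G pays $62,760,000

Rule: the highest bidder wins and pays the second-highest bid.
Bids ranked: 81,000,000 (G) > 62,760,000 (B) > 55,710,000 (F) > 48,580,000 (E) > 39,650,000 (D) > 32,240,000 (C) > …
Second-price: G pays B's bid of $62,760,000.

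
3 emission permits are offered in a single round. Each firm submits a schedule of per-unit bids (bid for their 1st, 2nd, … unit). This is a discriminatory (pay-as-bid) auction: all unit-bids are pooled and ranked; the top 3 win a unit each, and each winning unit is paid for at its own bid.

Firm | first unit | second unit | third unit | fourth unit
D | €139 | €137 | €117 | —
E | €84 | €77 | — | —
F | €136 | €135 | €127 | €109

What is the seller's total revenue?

Total revenue: €412

Pooled unit-bids ranked (top 3): 139 (D-1), 137 (D-2), 136 (F-1)
Next rejected bid: €135 (not a price — pay-as-bid).
Each winning unit pays its own bid.
Revenue = 139 + 137 + 136 = €412.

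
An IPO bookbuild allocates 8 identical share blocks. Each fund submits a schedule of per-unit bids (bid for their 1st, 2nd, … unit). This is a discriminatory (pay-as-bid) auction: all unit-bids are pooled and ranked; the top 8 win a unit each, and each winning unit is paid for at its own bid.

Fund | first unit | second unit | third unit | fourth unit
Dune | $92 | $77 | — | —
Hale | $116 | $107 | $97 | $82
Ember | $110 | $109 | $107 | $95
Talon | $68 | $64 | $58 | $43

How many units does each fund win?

Pooled unit-bids ranked (top 8): 116 (Hale-1), 110 (Ember-1), 109 (Ember-2), 107 (Hale-2), 107 (Ember-3), 97 (Hale-3), 95 (Ember-4), 92 (Dune-1)
Next rejected bid: $82 (not a price — pay-as-bid).
Allocation: Dune 1, Ember 4, Hale 3.

Dune 1, Ember 4, Hale 3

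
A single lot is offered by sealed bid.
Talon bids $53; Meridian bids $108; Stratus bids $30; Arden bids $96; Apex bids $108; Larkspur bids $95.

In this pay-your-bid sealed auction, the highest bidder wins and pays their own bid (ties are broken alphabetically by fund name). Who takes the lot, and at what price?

Sorting bids: 108 (Apex) > 108 (Meridian) > 96 (Arden) > 95 (Larkspur) > 53 (Talon) > 30 (Stratus)
Apex and Meridian tie at $108; tie-break gives it to Apex.
Apex has the highest bid and pays exactly that: $108.

Apex pays $108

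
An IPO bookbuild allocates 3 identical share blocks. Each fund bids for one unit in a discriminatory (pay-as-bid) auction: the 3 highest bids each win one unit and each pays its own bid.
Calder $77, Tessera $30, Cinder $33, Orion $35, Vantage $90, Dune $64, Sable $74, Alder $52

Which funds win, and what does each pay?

Sorting: 90 (Vantage), 77 (Calder), 74 (Sable), 64 (Dune), 52 (Alder), …
Winners (3 units): Vantage, Calder, Sable.
Each winner pays its own bid: Vantage $90, Calder $77, Sable $74.

Vantage $90, Calder $77, Sable $74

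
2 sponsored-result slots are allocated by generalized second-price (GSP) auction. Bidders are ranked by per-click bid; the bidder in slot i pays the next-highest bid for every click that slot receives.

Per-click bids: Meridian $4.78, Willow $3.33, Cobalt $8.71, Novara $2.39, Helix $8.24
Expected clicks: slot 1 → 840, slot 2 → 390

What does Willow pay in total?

Willow pays $0.00

Sorting advertisers: $8.71 (Cobalt) > $8.24 (Helix) > $4.78 (Meridian) > …
Willow ranks below slot 2 → no slot, pays nothing.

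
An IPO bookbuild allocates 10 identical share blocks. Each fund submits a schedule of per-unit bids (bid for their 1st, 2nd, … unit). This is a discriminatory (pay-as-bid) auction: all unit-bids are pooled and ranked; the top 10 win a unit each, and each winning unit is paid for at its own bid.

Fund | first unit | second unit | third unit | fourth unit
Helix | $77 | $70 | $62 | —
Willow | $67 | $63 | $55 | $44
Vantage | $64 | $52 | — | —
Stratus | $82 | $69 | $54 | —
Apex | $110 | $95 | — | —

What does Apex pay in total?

Apex pays $205

Merging the schedules and taking the best 10: 110 (Apex-1), 95 (Apex-2), 82 (Stratus-1), 77 (Helix-1), 70 (Helix-2), 69 (Stratus-2), 67 (Willow-1), 64 (Vantage-1), 63 (Willow-2), 62 (Helix-3)
Next rejected bid: $55 (not a price — pay-as-bid).
Apex's winning unit-bids: 110 + 95 = $205.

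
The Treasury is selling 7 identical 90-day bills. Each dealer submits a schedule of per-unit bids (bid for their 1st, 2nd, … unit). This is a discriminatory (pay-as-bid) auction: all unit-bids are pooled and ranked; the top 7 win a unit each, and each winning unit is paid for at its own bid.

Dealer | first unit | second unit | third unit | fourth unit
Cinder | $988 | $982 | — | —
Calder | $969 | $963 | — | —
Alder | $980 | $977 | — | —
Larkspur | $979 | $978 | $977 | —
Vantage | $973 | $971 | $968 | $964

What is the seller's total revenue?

Total revenue: $6,861

Merging the schedules and taking the best 7: 988 (Cinder-1), 982 (Cinder-2), 980 (Alder-1), 979 (Larkspur-1), 978 (Larkspur-2), 977 (Alder-2), 977 (Larkspur-3)
Next rejected bid: $973 (not a price — pay-as-bid).
Each winning unit pays its own bid.
Revenue = 988 + 982 + 980 + 979 + 978 + 977 + 977 = $6,861.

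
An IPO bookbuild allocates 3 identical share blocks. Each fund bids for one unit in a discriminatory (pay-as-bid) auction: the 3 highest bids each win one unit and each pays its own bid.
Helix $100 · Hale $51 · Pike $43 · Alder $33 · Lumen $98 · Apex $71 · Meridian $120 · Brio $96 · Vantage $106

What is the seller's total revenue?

Bids ranked high→low: 120 (Meridian), 106 (Vantage), 100 (Helix), 98 (Lumen), 96 (Brio), …
Winners (3 units): Meridian, Vantage, Helix.
Total revenue = 120 + 106 + 100 = $326.

Total revenue: $326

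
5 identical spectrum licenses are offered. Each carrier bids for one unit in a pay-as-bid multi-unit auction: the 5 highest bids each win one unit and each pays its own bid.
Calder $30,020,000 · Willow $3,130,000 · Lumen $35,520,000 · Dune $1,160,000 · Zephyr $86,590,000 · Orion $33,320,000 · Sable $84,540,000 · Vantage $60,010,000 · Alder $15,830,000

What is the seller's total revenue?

Total revenue: $299,980,000

Sorting: 86,590,000 (Zephyr), 84,540,000 (Sable), 60,010,000 (Vantage), 35,520,000 (Lumen), 33,320,000 (Orion), 30,020,000 (Calder), 15,830,000 (Alder), …
Winners (5 units): Zephyr, Sable, Vantage, Lumen, Orion.
Total revenue = 86,590,000 + 84,540,000 + 60,010,000 + 35,520,000 + 33,320,000 = $299,980,000.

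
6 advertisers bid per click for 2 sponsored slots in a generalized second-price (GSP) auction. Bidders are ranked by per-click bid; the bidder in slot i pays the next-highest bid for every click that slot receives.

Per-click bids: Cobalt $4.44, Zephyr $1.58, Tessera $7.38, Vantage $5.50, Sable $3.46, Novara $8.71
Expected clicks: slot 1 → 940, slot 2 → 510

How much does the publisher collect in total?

Per-click bids in order: $8.71 (Novara) > $7.38 (Tessera) > $5.50 (Vantage) > …
Slot 1: Novara pays $7.38 × 940 = $6937.20
Slot 2: Tessera pays $5.50 × 510 = $2805.00
Total = $9742.20

Total revenue: $9742.20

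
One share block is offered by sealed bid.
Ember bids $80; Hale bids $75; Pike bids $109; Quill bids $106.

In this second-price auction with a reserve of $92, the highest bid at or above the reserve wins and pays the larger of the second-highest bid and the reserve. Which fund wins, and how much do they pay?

Sorting bids: 109 (Pike) > 106 (Quill) > 80 (Ember) > 75 (Hale)
Highest eligible bid: Pike at $109.
max(second-highest $106, reserve $92) = $106; the reserve does not bind.

Pike pays $106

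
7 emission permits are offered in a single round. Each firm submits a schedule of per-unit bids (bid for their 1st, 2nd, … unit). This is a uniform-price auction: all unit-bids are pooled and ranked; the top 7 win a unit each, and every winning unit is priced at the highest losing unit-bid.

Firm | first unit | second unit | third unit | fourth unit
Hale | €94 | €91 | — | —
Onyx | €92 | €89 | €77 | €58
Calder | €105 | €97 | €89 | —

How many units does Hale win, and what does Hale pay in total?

Hale: 2 units, pays €154

Pooled unit-bids ranked (top 7): 105 (Calder-1), 97 (Calder-2), 94 (Hale-1), 92 (Onyx-1), 91 (Hale-2), 89 (Onyx-2), 89 (Calder-3)
Highest rejected unit-bid = €77.
Hale wins 2 unit(s) at €77 each.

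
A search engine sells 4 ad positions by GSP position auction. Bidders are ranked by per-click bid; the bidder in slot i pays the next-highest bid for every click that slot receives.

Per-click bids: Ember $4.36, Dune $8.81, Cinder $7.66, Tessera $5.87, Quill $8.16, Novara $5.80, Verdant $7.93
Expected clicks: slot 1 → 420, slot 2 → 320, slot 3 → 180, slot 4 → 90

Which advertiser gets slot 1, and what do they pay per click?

Dune; $8.16 per click

Sorting advertisers: $8.81 (Dune) > $8.16 (Quill) > $7.93 (Verdant) > $7.66 (Cinder) > $5.87 (Tessera) > …
Slot 1 goes to the first-ranked bidder, Dune, who pays the next bid down: $8.16/click.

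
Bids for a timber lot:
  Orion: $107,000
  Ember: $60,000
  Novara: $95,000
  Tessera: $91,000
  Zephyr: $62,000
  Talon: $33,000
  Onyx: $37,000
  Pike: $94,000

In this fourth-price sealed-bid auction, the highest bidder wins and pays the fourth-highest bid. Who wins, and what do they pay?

Rule: the highest bidder wins and pays the fourth-highest bid.
Bids ranked: 107,000 (Orion) > 95,000 (Novara) > 94,000 (Pike) > 91,000 (Tessera) > 62,000 (Zephyr) > 60,000 (Ember) > …
Orion is highest; pays the fourth-highest bid, $91,000.

Orion pays $91,000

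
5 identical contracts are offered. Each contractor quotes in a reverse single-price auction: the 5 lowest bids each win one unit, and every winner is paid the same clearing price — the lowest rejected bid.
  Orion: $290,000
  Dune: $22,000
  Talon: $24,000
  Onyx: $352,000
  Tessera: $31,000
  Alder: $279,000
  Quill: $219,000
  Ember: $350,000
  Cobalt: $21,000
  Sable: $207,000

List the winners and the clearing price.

Cobalt, Dune, Talon, Tessera, Sable; each is paid $219,000

Bids ranked low→high: 21,000 (Cobalt), 22,000 (Dune), 24,000 (Talon), 31,000 (Tessera), 207,000 (Sable), 219,000 (Quill), 279,000 (Alder), …
Lowest 5: Cobalt, Dune, Talon, Tessera, Sable.
Clearing price = lowest rejected bid = $219,000.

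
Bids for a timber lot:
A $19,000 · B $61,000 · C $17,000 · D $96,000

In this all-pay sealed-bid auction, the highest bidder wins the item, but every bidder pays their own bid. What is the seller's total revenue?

Bids in order: 96,000 (D) > 61,000 (B) > 19,000 (A) > 17,000 (C)
Every bidder forfeits their bid regardless of winning.
Revenue = 19,000 + 61,000 + 17,000 + 96,000 = $193,000.

Total revenue: $193,000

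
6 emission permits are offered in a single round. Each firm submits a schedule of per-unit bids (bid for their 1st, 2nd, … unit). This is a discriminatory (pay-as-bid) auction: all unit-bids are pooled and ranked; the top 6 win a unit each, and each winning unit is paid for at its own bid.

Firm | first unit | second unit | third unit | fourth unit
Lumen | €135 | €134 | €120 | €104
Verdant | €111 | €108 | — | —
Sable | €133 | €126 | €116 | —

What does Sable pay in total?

Sable pays €375

All unit-bids, highest first — top 6: 135 (Lumen-1), 134 (Lumen-2), 133 (Sable-1), 126 (Sable-2), 120 (Lumen-3), 116 (Sable-3)
Next rejected bid: €111 (not a price — pay-as-bid).
Sable's winning unit-bids: 133 + 126 + 116 = €375.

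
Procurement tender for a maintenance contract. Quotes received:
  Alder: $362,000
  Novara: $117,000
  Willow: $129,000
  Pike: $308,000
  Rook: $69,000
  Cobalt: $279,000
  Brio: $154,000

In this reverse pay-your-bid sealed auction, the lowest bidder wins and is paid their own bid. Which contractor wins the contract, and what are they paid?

Rook is paid $69,000

Sorting bids: 69,000 (Rook) < 117,000 (Novara) < 129,000 (Willow) < 154,000 (Brio) < 279,000 (Cobalt) < 308,000 (Pike) < …
Rook is lowest → is paid own bid, $69,000.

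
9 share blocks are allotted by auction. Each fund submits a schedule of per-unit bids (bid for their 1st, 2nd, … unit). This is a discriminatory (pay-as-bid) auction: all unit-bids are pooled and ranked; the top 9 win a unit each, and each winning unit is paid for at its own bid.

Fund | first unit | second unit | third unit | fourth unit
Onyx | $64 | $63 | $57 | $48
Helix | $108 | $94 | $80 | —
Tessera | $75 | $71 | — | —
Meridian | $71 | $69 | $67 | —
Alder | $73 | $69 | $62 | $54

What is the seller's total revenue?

Total revenue: $710

Merging the schedules and taking the best 9: 108 (Helix-1), 94 (Helix-2), 80 (Helix-3), 75 (Tessera-1), 73 (Alder-1), 71 (Tessera-2), 71 (Meridian-1), 69 (Meridian-2), 69 (Alder-2)
Next rejected bid: $67 (not a price — pay-as-bid).
Each winning unit pays its own bid.
Revenue = 108 + 94 + 80 + 75 + 73 + 71 + 71 + 69 + 69 = $710.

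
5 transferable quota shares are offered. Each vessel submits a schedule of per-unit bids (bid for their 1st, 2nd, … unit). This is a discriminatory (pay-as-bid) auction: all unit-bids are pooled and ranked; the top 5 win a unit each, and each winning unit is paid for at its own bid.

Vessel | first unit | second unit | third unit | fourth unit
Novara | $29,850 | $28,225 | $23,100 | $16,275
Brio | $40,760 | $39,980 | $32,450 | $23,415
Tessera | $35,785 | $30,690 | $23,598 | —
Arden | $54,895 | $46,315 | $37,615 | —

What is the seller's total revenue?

All unit-bids, highest first — top 5: 54,895 (Arden-1), 46,315 (Arden-2), 40,760 (Brio-1), 39,980 (Brio-2), 37,615 (Arden-3)
Next rejected bid: $35,785 (not a price — pay-as-bid).
Each winning unit pays its own bid.
Revenue = 54,895 + 46,315 + 40,760 + 39,980 + 37,615 = $219,565.

Total revenue: $219,565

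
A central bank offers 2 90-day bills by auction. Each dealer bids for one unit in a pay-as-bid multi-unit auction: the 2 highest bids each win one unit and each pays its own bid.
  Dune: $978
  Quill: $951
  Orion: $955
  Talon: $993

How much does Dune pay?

Ordering the bids: 993 (Talon), 978 (Dune), 955 (Orion), 951 (Quill)
The 2 highest are Talon, Dune.
Dune wins → own bid $978.

Dune pays $978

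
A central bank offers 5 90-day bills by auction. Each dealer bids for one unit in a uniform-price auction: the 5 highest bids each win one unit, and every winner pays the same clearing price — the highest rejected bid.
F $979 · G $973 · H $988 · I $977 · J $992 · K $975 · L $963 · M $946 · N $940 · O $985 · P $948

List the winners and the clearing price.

Ordering the bids: 992 (J), 988 (H), 985 (O), 979 (F), 977 (I), 975 (K), 973 (G), …
The 5 highest are J, H, O, F, I.
Highest unsuccessful bid: $975 → clearing price.

J, H, O, F, I; each pays $975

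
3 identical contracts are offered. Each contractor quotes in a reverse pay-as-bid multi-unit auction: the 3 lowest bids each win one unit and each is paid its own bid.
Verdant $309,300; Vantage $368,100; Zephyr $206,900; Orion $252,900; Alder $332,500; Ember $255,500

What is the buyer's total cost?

Total cost: $715,300

Bids ranked low→high: 206,900 (Zephyr), 252,900 (Orion), 255,500 (Ember), 309,300 (Verdant), 332,500 (Alder), …
Winners (3 units): Zephyr, Orion, Ember.
Total cost = 206,900 + 252,900 + 255,500 = $715,300.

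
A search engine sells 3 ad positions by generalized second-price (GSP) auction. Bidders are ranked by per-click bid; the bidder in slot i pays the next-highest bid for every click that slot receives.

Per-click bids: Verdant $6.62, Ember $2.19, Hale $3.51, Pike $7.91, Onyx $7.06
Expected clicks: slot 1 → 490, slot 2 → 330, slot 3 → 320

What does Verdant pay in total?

Sorting advertisers: $7.91 (Pike) > $7.06 (Onyx) > $6.62 (Verdant) > $3.51 (Hale) > …
Verdant holds slot 3 → pays next bid $3.51 × 320 clicks = $1123.20.

Verdant pays $1123.20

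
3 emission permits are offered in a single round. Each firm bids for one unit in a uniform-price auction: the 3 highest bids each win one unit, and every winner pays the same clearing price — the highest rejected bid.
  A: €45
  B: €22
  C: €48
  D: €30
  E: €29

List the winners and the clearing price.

Ordering the bids: 48 (C), 45 (A), 30 (D), 29 (E), 22 (B)
The 3 highest are C, A, D.
First losing bid is E's €29, which sets the uniform price.

C, A, D; each pays €29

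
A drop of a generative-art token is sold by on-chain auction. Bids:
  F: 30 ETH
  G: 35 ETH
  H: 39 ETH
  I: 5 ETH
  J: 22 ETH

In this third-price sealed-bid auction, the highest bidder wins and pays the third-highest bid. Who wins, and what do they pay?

H pays 30 ETH

Bids ranked: 39 (H) > 35 (G) > 30 (F) > 22 (J) > 5 (I)
H is highest; pays the third-highest bid, 30 ETH.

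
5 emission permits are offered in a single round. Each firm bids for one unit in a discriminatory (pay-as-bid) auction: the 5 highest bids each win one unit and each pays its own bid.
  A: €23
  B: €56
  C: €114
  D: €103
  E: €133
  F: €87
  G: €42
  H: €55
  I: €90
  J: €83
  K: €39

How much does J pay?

Ordering the bids: 133 (E), 114 (C), 103 (D), 90 (I), 87 (F), 83 (J), 56 (B), …
The 5 highest are E, C, D, I, F.
J does not win → €0.

J pays €0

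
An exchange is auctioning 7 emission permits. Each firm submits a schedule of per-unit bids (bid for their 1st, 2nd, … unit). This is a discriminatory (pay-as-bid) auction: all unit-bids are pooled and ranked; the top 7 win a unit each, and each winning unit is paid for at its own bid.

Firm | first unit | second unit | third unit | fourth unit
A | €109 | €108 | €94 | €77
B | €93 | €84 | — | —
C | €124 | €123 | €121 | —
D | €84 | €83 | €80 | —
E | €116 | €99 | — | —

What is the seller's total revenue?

All unit-bids, highest first — top 7: 124 (C-1), 123 (C-2), 121 (C-3), 116 (E-1), 109 (A-1), 108 (A-2), 99 (E-2)
Next rejected bid: €94 (not a price — pay-as-bid).
Each winning unit pays its own bid.
Revenue = 124 + 123 + 121 + 116 + 109 + 108 + 99 = €800.

Total revenue: €800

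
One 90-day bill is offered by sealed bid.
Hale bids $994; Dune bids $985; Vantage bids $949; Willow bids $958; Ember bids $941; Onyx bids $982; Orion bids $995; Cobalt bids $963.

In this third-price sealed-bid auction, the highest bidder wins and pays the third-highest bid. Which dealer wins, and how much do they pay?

Orion pays $985

Rule: the highest bidder wins and pays the third-highest bid.
Sorting bids: 995 (Orion) > 994 (Hale) > 985 (Dune) > 982 (Onyx) > 963 (Cobalt) > 958 (Willow) > …
Orion wins; payment is bid #3 in the ranking = $985.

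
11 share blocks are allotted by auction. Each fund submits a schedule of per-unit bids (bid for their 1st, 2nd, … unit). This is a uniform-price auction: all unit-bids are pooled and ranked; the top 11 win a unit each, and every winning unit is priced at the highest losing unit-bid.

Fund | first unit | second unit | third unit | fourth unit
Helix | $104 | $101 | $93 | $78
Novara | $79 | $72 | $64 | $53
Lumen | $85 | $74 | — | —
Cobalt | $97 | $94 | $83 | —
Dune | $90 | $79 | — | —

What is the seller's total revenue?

Pooled unit-bids ranked (top 11): 104 (Helix-1), 101 (Helix-2), 97 (Cobalt-1), 94 (Cobalt-2), 93 (Helix-3), 90 (Dune-1), 85 (Lumen-1), 83 (Cobalt-3), 79 (Novara-1), 79 (Dune-2), 78 (Helix-4)
First bid not allocated: $74.
Allocation: Cobalt 3, Dune 2, Helix 4, Lumen 1, Novara 1. Every unit priced at $74.
Revenue = 11 × 74 = $814.

Total revenue: $814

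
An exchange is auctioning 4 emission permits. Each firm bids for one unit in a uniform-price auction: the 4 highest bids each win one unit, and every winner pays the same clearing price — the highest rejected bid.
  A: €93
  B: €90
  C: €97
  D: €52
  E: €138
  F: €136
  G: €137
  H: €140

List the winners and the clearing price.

H, E, G, F; each pays €97

Bids ranked high→low: 140 (H), 138 (E), 137 (G), 136 (F), 97 (C), 93 (A), …
Winners (4 units): H, E, G, F.
Clearing price = highest rejected bid = €97.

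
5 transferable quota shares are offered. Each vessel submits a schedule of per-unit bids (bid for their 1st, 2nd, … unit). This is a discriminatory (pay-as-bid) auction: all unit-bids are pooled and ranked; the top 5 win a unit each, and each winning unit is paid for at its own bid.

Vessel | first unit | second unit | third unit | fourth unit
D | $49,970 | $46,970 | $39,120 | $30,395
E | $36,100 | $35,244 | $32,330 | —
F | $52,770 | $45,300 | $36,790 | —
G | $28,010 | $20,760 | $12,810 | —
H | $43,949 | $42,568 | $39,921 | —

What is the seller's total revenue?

Merging the schedules and taking the best 5: 52,770 (F-1), 49,970 (D-1), 46,970 (D-2), 45,300 (F-2), 43,949 (H-1)
Next rejected bid: $42,568 (not a price — pay-as-bid).
Each winning unit pays its own bid.
Revenue = 52,770 + 49,970 + 46,970 + 45,300 + 43,949 = $238,959.

Total revenue: $238,959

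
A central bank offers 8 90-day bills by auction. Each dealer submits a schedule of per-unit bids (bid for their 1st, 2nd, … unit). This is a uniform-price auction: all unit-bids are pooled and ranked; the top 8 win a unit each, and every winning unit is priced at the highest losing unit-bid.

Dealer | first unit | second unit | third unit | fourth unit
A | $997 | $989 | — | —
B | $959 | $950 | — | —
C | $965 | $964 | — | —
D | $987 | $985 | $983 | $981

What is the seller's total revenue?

Pooled unit-bids ranked (top 8): 997 (A-1), 989 (A-2), 987 (D-1), 985 (D-2), 983 (D-3), 981 (D-4), 965 (C-1), 964 (C-2)
The (k+1)-th unit-bid is $959.
Allocation: A 2, C 2, D 4. Every unit priced at $959.
Revenue = 8 × 959 = $7,672.

Total revenue: $7,672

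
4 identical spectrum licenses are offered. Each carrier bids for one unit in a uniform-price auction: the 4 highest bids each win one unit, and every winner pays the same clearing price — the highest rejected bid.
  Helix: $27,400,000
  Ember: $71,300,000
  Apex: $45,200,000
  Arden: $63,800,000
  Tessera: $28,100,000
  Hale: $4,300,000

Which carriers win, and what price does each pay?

Bids ranked high→low: 71,300,000 (Ember), 63,800,000 (Arden), 45,200,000 (Apex), 28,100,000 (Tessera), 27,400,000 (Helix), 4,300,000 (Hale)
Winners (4 units): Ember, Arden, Apex, Tessera.
First losing bid is Helix's $27,400,000, which sets the uniform price.

Ember, Arden, Apex, Tessera; each pays $27,400,000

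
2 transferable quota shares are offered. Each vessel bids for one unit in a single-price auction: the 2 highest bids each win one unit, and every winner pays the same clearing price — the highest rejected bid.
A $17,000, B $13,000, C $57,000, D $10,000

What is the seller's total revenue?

Total revenue: $26,000

Sorting: 57,000 (C), 17,000 (A), 13,000 (B), 10,000 (D)
Top 2: C, A.
Highest unsuccessful bid: $13,000 → clearing price.
Total revenue = 2 × $13,000 = $26,000.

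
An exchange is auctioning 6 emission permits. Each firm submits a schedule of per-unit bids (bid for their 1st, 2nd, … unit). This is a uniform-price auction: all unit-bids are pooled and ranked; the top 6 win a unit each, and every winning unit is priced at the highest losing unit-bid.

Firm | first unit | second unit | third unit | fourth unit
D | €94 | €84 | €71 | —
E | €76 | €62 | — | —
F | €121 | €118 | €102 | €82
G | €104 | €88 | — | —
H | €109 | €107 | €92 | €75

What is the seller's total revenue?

All unit-bids, highest first — top 6: 121 (F-1), 118 (F-2), 109 (H-1), 107 (H-2), 104 (G-1), 102 (F-3)
The (k+1)-th unit-bid is €94.
Allocation: F 3, G 1, H 2. Every unit priced at €94.
Revenue = 6 × 94 = €564.

Total revenue: €564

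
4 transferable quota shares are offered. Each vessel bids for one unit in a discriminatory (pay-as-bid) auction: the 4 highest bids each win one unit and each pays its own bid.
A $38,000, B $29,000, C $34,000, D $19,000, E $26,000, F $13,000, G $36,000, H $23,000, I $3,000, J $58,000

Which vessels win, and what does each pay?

Ordering the bids: 58,000 (J), 38,000 (A), 36,000 (G), 34,000 (C), 29,000 (B), 26,000 (E), …
The 4 highest are J, A, G, C.
Each winner pays its own bid: J $58,000, A $38,000, G $36,000, C $34,000.

J $58,000, A $38,000, G $36,000, C $34,000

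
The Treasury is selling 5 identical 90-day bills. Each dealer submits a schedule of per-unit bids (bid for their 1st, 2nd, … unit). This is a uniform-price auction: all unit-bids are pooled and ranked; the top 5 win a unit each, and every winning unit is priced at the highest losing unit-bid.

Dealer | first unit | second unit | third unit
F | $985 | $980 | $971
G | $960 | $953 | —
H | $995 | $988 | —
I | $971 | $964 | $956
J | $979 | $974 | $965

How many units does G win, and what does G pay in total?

Pooled unit-bids ranked (top 5): 995 (H-1), 988 (H-2), 985 (F-1), 980 (F-2), 979 (J-1)
Highest rejected unit-bid = $974.
G wins 0 unit(s) at $974 each.

G: 0 units, pays $0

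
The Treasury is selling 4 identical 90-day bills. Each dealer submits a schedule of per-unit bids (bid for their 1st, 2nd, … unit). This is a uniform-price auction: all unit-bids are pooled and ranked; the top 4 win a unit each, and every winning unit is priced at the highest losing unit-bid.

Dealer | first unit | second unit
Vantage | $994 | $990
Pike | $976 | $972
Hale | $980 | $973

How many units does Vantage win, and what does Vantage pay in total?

All unit-bids, highest first — top 4: 994 (Vantage-1), 990 (Vantage-2), 980 (Hale-1), 976 (Pike-1)
Highest rejected unit-bid = $973.
Vantage wins 2 unit(s) at $973 each.

Vantage: 2 units, pays $1,946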